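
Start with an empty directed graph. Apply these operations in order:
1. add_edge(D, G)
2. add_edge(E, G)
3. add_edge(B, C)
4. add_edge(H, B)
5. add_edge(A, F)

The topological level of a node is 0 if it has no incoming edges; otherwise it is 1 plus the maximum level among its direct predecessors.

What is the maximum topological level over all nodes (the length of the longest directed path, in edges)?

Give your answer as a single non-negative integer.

Answer: 2

Derivation:
Op 1: add_edge(D, G). Edges now: 1
Op 2: add_edge(E, G). Edges now: 2
Op 3: add_edge(B, C). Edges now: 3
Op 4: add_edge(H, B). Edges now: 4
Op 5: add_edge(A, F). Edges now: 5
Compute levels (Kahn BFS):
  sources (in-degree 0): A, D, E, H
  process A: level=0
    A->F: in-degree(F)=0, level(F)=1, enqueue
  process D: level=0
    D->G: in-degree(G)=1, level(G)>=1
  process E: level=0
    E->G: in-degree(G)=0, level(G)=1, enqueue
  process H: level=0
    H->B: in-degree(B)=0, level(B)=1, enqueue
  process F: level=1
  process G: level=1
  process B: level=1
    B->C: in-degree(C)=0, level(C)=2, enqueue
  process C: level=2
All levels: A:0, B:1, C:2, D:0, E:0, F:1, G:1, H:0
max level = 2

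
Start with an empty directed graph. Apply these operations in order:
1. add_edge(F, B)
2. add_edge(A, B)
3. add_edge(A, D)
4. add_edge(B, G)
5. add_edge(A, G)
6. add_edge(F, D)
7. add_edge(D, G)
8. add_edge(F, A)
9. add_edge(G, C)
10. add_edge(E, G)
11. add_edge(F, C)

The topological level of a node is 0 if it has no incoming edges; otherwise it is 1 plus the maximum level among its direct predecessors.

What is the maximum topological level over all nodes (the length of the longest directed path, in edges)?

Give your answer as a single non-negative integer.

Answer: 4

Derivation:
Op 1: add_edge(F, B). Edges now: 1
Op 2: add_edge(A, B). Edges now: 2
Op 3: add_edge(A, D). Edges now: 3
Op 4: add_edge(B, G). Edges now: 4
Op 5: add_edge(A, G). Edges now: 5
Op 6: add_edge(F, D). Edges now: 6
Op 7: add_edge(D, G). Edges now: 7
Op 8: add_edge(F, A). Edges now: 8
Op 9: add_edge(G, C). Edges now: 9
Op 10: add_edge(E, G). Edges now: 10
Op 11: add_edge(F, C). Edges now: 11
Compute levels (Kahn BFS):
  sources (in-degree 0): E, F
  process E: level=0
    E->G: in-degree(G)=3, level(G)>=1
  process F: level=0
    F->A: in-degree(A)=0, level(A)=1, enqueue
    F->B: in-degree(B)=1, level(B)>=1
    F->C: in-degree(C)=1, level(C)>=1
    F->D: in-degree(D)=1, level(D)>=1
  process A: level=1
    A->B: in-degree(B)=0, level(B)=2, enqueue
    A->D: in-degree(D)=0, level(D)=2, enqueue
    A->G: in-degree(G)=2, level(G)>=2
  process B: level=2
    B->G: in-degree(G)=1, level(G)>=3
  process D: level=2
    D->G: in-degree(G)=0, level(G)=3, enqueue
  process G: level=3
    G->C: in-degree(C)=0, level(C)=4, enqueue
  process C: level=4
All levels: A:1, B:2, C:4, D:2, E:0, F:0, G:3
max level = 4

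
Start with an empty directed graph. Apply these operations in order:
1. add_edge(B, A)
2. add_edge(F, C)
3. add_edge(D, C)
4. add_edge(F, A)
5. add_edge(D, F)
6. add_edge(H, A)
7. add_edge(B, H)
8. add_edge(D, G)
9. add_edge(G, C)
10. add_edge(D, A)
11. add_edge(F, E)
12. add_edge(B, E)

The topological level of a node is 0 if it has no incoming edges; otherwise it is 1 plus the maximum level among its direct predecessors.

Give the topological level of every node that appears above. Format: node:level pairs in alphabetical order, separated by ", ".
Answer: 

Answer: A:2, B:0, C:2, D:0, E:2, F:1, G:1, H:1

Derivation:
Op 1: add_edge(B, A). Edges now: 1
Op 2: add_edge(F, C). Edges now: 2
Op 3: add_edge(D, C). Edges now: 3
Op 4: add_edge(F, A). Edges now: 4
Op 5: add_edge(D, F). Edges now: 5
Op 6: add_edge(H, A). Edges now: 6
Op 7: add_edge(B, H). Edges now: 7
Op 8: add_edge(D, G). Edges now: 8
Op 9: add_edge(G, C). Edges now: 9
Op 10: add_edge(D, A). Edges now: 10
Op 11: add_edge(F, E). Edges now: 11
Op 12: add_edge(B, E). Edges now: 12
Compute levels (Kahn BFS):
  sources (in-degree 0): B, D
  process B: level=0
    B->A: in-degree(A)=3, level(A)>=1
    B->E: in-degree(E)=1, level(E)>=1
    B->H: in-degree(H)=0, level(H)=1, enqueue
  process D: level=0
    D->A: in-degree(A)=2, level(A)>=1
    D->C: in-degree(C)=2, level(C)>=1
    D->F: in-degree(F)=0, level(F)=1, enqueue
    D->G: in-degree(G)=0, level(G)=1, enqueue
  process H: level=1
    H->A: in-degree(A)=1, level(A)>=2
  process F: level=1
    F->A: in-degree(A)=0, level(A)=2, enqueue
    F->C: in-degree(C)=1, level(C)>=2
    F->E: in-degree(E)=0, level(E)=2, enqueue
  process G: level=1
    G->C: in-degree(C)=0, level(C)=2, enqueue
  process A: level=2
  process E: level=2
  process C: level=2
All levels: A:2, B:0, C:2, D:0, E:2, F:1, G:1, H:1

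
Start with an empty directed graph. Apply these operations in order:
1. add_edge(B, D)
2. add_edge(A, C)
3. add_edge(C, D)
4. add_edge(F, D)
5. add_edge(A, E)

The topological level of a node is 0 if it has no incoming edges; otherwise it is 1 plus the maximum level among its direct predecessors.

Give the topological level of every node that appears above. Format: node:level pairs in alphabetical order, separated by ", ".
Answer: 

Answer: A:0, B:0, C:1, D:2, E:1, F:0

Derivation:
Op 1: add_edge(B, D). Edges now: 1
Op 2: add_edge(A, C). Edges now: 2
Op 3: add_edge(C, D). Edges now: 3
Op 4: add_edge(F, D). Edges now: 4
Op 5: add_edge(A, E). Edges now: 5
Compute levels (Kahn BFS):
  sources (in-degree 0): A, B, F
  process A: level=0
    A->C: in-degree(C)=0, level(C)=1, enqueue
    A->E: in-degree(E)=0, level(E)=1, enqueue
  process B: level=0
    B->D: in-degree(D)=2, level(D)>=1
  process F: level=0
    F->D: in-degree(D)=1, level(D)>=1
  process C: level=1
    C->D: in-degree(D)=0, level(D)=2, enqueue
  process E: level=1
  process D: level=2
All levels: A:0, B:0, C:1, D:2, E:1, F:0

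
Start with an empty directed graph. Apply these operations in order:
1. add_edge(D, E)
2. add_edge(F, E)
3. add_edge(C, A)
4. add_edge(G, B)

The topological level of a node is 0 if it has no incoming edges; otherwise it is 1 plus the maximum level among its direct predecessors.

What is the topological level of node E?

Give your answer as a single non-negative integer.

Answer: 1

Derivation:
Op 1: add_edge(D, E). Edges now: 1
Op 2: add_edge(F, E). Edges now: 2
Op 3: add_edge(C, A). Edges now: 3
Op 4: add_edge(G, B). Edges now: 4
Compute levels (Kahn BFS):
  sources (in-degree 0): C, D, F, G
  process C: level=0
    C->A: in-degree(A)=0, level(A)=1, enqueue
  process D: level=0
    D->E: in-degree(E)=1, level(E)>=1
  process F: level=0
    F->E: in-degree(E)=0, level(E)=1, enqueue
  process G: level=0
    G->B: in-degree(B)=0, level(B)=1, enqueue
  process A: level=1
  process E: level=1
  process B: level=1
All levels: A:1, B:1, C:0, D:0, E:1, F:0, G:0
level(E) = 1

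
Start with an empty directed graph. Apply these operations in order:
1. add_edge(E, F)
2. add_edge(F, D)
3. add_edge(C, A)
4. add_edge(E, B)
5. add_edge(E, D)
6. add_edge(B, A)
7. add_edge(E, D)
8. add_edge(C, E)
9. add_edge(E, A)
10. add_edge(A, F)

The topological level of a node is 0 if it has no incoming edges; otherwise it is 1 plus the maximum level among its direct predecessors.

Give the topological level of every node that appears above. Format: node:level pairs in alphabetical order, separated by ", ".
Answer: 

Answer: A:3, B:2, C:0, D:5, E:1, F:4

Derivation:
Op 1: add_edge(E, F). Edges now: 1
Op 2: add_edge(F, D). Edges now: 2
Op 3: add_edge(C, A). Edges now: 3
Op 4: add_edge(E, B). Edges now: 4
Op 5: add_edge(E, D). Edges now: 5
Op 6: add_edge(B, A). Edges now: 6
Op 7: add_edge(E, D) (duplicate, no change). Edges now: 6
Op 8: add_edge(C, E). Edges now: 7
Op 9: add_edge(E, A). Edges now: 8
Op 10: add_edge(A, F). Edges now: 9
Compute levels (Kahn BFS):
  sources (in-degree 0): C
  process C: level=0
    C->A: in-degree(A)=2, level(A)>=1
    C->E: in-degree(E)=0, level(E)=1, enqueue
  process E: level=1
    E->A: in-degree(A)=1, level(A)>=2
    E->B: in-degree(B)=0, level(B)=2, enqueue
    E->D: in-degree(D)=1, level(D)>=2
    E->F: in-degree(F)=1, level(F)>=2
  process B: level=2
    B->A: in-degree(A)=0, level(A)=3, enqueue
  process A: level=3
    A->F: in-degree(F)=0, level(F)=4, enqueue
  process F: level=4
    F->D: in-degree(D)=0, level(D)=5, enqueue
  process D: level=5
All levels: A:3, B:2, C:0, D:5, E:1, F:4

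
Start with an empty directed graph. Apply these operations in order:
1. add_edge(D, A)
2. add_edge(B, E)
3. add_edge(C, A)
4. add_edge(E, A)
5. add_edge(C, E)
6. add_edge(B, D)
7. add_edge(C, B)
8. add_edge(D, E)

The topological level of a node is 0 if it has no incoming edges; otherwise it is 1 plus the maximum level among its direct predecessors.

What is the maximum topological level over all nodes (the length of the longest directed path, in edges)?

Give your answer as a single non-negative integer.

Op 1: add_edge(D, A). Edges now: 1
Op 2: add_edge(B, E). Edges now: 2
Op 3: add_edge(C, A). Edges now: 3
Op 4: add_edge(E, A). Edges now: 4
Op 5: add_edge(C, E). Edges now: 5
Op 6: add_edge(B, D). Edges now: 6
Op 7: add_edge(C, B). Edges now: 7
Op 8: add_edge(D, E). Edges now: 8
Compute levels (Kahn BFS):
  sources (in-degree 0): C
  process C: level=0
    C->A: in-degree(A)=2, level(A)>=1
    C->B: in-degree(B)=0, level(B)=1, enqueue
    C->E: in-degree(E)=2, level(E)>=1
  process B: level=1
    B->D: in-degree(D)=0, level(D)=2, enqueue
    B->E: in-degree(E)=1, level(E)>=2
  process D: level=2
    D->A: in-degree(A)=1, level(A)>=3
    D->E: in-degree(E)=0, level(E)=3, enqueue
  process E: level=3
    E->A: in-degree(A)=0, level(A)=4, enqueue
  process A: level=4
All levels: A:4, B:1, C:0, D:2, E:3
max level = 4

Answer: 4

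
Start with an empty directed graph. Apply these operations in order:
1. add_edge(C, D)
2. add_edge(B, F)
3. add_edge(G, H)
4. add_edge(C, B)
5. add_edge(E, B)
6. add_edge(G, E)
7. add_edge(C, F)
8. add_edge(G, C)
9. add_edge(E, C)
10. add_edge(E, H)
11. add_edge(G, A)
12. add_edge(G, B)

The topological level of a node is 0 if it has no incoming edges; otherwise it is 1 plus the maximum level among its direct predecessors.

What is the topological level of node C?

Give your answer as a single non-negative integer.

Answer: 2

Derivation:
Op 1: add_edge(C, D). Edges now: 1
Op 2: add_edge(B, F). Edges now: 2
Op 3: add_edge(G, H). Edges now: 3
Op 4: add_edge(C, B). Edges now: 4
Op 5: add_edge(E, B). Edges now: 5
Op 6: add_edge(G, E). Edges now: 6
Op 7: add_edge(C, F). Edges now: 7
Op 8: add_edge(G, C). Edges now: 8
Op 9: add_edge(E, C). Edges now: 9
Op 10: add_edge(E, H). Edges now: 10
Op 11: add_edge(G, A). Edges now: 11
Op 12: add_edge(G, B). Edges now: 12
Compute levels (Kahn BFS):
  sources (in-degree 0): G
  process G: level=0
    G->A: in-degree(A)=0, level(A)=1, enqueue
    G->B: in-degree(B)=2, level(B)>=1
    G->C: in-degree(C)=1, level(C)>=1
    G->E: in-degree(E)=0, level(E)=1, enqueue
    G->H: in-degree(H)=1, level(H)>=1
  process A: level=1
  process E: level=1
    E->B: in-degree(B)=1, level(B)>=2
    E->C: in-degree(C)=0, level(C)=2, enqueue
    E->H: in-degree(H)=0, level(H)=2, enqueue
  process C: level=2
    C->B: in-degree(B)=0, level(B)=3, enqueue
    C->D: in-degree(D)=0, level(D)=3, enqueue
    C->F: in-degree(F)=1, level(F)>=3
  process H: level=2
  process B: level=3
    B->F: in-degree(F)=0, level(F)=4, enqueue
  process D: level=3
  process F: level=4
All levels: A:1, B:3, C:2, D:3, E:1, F:4, G:0, H:2
level(C) = 2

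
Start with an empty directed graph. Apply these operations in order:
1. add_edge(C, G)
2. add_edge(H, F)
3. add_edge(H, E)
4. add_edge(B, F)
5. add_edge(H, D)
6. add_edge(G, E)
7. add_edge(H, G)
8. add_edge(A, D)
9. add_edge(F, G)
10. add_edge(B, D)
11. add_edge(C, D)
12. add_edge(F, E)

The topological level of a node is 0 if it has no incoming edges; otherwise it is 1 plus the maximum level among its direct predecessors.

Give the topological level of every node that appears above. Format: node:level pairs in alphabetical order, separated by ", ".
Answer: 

Answer: A:0, B:0, C:0, D:1, E:3, F:1, G:2, H:0

Derivation:
Op 1: add_edge(C, G). Edges now: 1
Op 2: add_edge(H, F). Edges now: 2
Op 3: add_edge(H, E). Edges now: 3
Op 4: add_edge(B, F). Edges now: 4
Op 5: add_edge(H, D). Edges now: 5
Op 6: add_edge(G, E). Edges now: 6
Op 7: add_edge(H, G). Edges now: 7
Op 8: add_edge(A, D). Edges now: 8
Op 9: add_edge(F, G). Edges now: 9
Op 10: add_edge(B, D). Edges now: 10
Op 11: add_edge(C, D). Edges now: 11
Op 12: add_edge(F, E). Edges now: 12
Compute levels (Kahn BFS):
  sources (in-degree 0): A, B, C, H
  process A: level=0
    A->D: in-degree(D)=3, level(D)>=1
  process B: level=0
    B->D: in-degree(D)=2, level(D)>=1
    B->F: in-degree(F)=1, level(F)>=1
  process C: level=0
    C->D: in-degree(D)=1, level(D)>=1
    C->G: in-degree(G)=2, level(G)>=1
  process H: level=0
    H->D: in-degree(D)=0, level(D)=1, enqueue
    H->E: in-degree(E)=2, level(E)>=1
    H->F: in-degree(F)=0, level(F)=1, enqueue
    H->G: in-degree(G)=1, level(G)>=1
  process D: level=1
  process F: level=1
    F->E: in-degree(E)=1, level(E)>=2
    F->G: in-degree(G)=0, level(G)=2, enqueue
  process G: level=2
    G->E: in-degree(E)=0, level(E)=3, enqueue
  process E: level=3
All levels: A:0, B:0, C:0, D:1, E:3, F:1, G:2, H:0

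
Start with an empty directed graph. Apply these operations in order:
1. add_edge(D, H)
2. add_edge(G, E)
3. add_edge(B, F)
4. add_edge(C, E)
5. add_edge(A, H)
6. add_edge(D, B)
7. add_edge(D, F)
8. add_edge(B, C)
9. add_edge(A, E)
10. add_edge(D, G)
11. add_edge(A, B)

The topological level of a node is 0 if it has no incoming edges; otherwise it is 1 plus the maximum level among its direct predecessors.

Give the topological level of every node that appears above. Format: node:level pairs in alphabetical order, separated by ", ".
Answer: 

Answer: A:0, B:1, C:2, D:0, E:3, F:2, G:1, H:1

Derivation:
Op 1: add_edge(D, H). Edges now: 1
Op 2: add_edge(G, E). Edges now: 2
Op 3: add_edge(B, F). Edges now: 3
Op 4: add_edge(C, E). Edges now: 4
Op 5: add_edge(A, H). Edges now: 5
Op 6: add_edge(D, B). Edges now: 6
Op 7: add_edge(D, F). Edges now: 7
Op 8: add_edge(B, C). Edges now: 8
Op 9: add_edge(A, E). Edges now: 9
Op 10: add_edge(D, G). Edges now: 10
Op 11: add_edge(A, B). Edges now: 11
Compute levels (Kahn BFS):
  sources (in-degree 0): A, D
  process A: level=0
    A->B: in-degree(B)=1, level(B)>=1
    A->E: in-degree(E)=2, level(E)>=1
    A->H: in-degree(H)=1, level(H)>=1
  process D: level=0
    D->B: in-degree(B)=0, level(B)=1, enqueue
    D->F: in-degree(F)=1, level(F)>=1
    D->G: in-degree(G)=0, level(G)=1, enqueue
    D->H: in-degree(H)=0, level(H)=1, enqueue
  process B: level=1
    B->C: in-degree(C)=0, level(C)=2, enqueue
    B->F: in-degree(F)=0, level(F)=2, enqueue
  process G: level=1
    G->E: in-degree(E)=1, level(E)>=2
  process H: level=1
  process C: level=2
    C->E: in-degree(E)=0, level(E)=3, enqueue
  process F: level=2
  process E: level=3
All levels: A:0, B:1, C:2, D:0, E:3, F:2, G:1, H:1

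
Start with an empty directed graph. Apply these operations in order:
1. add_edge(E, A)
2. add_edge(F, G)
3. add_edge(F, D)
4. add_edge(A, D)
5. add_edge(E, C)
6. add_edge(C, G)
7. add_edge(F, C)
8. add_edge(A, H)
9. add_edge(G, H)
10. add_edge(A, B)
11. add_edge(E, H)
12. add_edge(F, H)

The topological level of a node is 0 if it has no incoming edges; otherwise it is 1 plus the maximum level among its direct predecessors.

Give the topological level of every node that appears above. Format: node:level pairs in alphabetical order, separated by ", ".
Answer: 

Op 1: add_edge(E, A). Edges now: 1
Op 2: add_edge(F, G). Edges now: 2
Op 3: add_edge(F, D). Edges now: 3
Op 4: add_edge(A, D). Edges now: 4
Op 5: add_edge(E, C). Edges now: 5
Op 6: add_edge(C, G). Edges now: 6
Op 7: add_edge(F, C). Edges now: 7
Op 8: add_edge(A, H). Edges now: 8
Op 9: add_edge(G, H). Edges now: 9
Op 10: add_edge(A, B). Edges now: 10
Op 11: add_edge(E, H). Edges now: 11
Op 12: add_edge(F, H). Edges now: 12
Compute levels (Kahn BFS):
  sources (in-degree 0): E, F
  process E: level=0
    E->A: in-degree(A)=0, level(A)=1, enqueue
    E->C: in-degree(C)=1, level(C)>=1
    E->H: in-degree(H)=3, level(H)>=1
  process F: level=0
    F->C: in-degree(C)=0, level(C)=1, enqueue
    F->D: in-degree(D)=1, level(D)>=1
    F->G: in-degree(G)=1, level(G)>=1
    F->H: in-degree(H)=2, level(H)>=1
  process A: level=1
    A->B: in-degree(B)=0, level(B)=2, enqueue
    A->D: in-degree(D)=0, level(D)=2, enqueue
    A->H: in-degree(H)=1, level(H)>=2
  process C: level=1
    C->G: in-degree(G)=0, level(G)=2, enqueue
  process B: level=2
  process D: level=2
  process G: level=2
    G->H: in-degree(H)=0, level(H)=3, enqueue
  process H: level=3
All levels: A:1, B:2, C:1, D:2, E:0, F:0, G:2, H:3

Answer: A:1, B:2, C:1, D:2, E:0, F:0, G:2, H:3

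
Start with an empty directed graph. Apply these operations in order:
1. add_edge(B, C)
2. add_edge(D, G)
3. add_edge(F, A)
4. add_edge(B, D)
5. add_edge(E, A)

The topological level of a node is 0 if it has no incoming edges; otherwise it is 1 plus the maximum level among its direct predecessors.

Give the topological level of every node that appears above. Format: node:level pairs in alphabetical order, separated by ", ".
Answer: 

Answer: A:1, B:0, C:1, D:1, E:0, F:0, G:2

Derivation:
Op 1: add_edge(B, C). Edges now: 1
Op 2: add_edge(D, G). Edges now: 2
Op 3: add_edge(F, A). Edges now: 3
Op 4: add_edge(B, D). Edges now: 4
Op 5: add_edge(E, A). Edges now: 5
Compute levels (Kahn BFS):
  sources (in-degree 0): B, E, F
  process B: level=0
    B->C: in-degree(C)=0, level(C)=1, enqueue
    B->D: in-degree(D)=0, level(D)=1, enqueue
  process E: level=0
    E->A: in-degree(A)=1, level(A)>=1
  process F: level=0
    F->A: in-degree(A)=0, level(A)=1, enqueue
  process C: level=1
  process D: level=1
    D->G: in-degree(G)=0, level(G)=2, enqueue
  process A: level=1
  process G: level=2
All levels: A:1, B:0, C:1, D:1, E:0, F:0, G:2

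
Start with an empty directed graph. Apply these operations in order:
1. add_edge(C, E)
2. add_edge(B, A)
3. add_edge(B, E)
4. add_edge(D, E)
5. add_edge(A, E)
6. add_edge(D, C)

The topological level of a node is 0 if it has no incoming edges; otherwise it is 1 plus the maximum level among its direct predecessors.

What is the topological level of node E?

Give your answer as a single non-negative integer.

Answer: 2

Derivation:
Op 1: add_edge(C, E). Edges now: 1
Op 2: add_edge(B, A). Edges now: 2
Op 3: add_edge(B, E). Edges now: 3
Op 4: add_edge(D, E). Edges now: 4
Op 5: add_edge(A, E). Edges now: 5
Op 6: add_edge(D, C). Edges now: 6
Compute levels (Kahn BFS):
  sources (in-degree 0): B, D
  process B: level=0
    B->A: in-degree(A)=0, level(A)=1, enqueue
    B->E: in-degree(E)=3, level(E)>=1
  process D: level=0
    D->C: in-degree(C)=0, level(C)=1, enqueue
    D->E: in-degree(E)=2, level(E)>=1
  process A: level=1
    A->E: in-degree(E)=1, level(E)>=2
  process C: level=1
    C->E: in-degree(E)=0, level(E)=2, enqueue
  process E: level=2
All levels: A:1, B:0, C:1, D:0, E:2
level(E) = 2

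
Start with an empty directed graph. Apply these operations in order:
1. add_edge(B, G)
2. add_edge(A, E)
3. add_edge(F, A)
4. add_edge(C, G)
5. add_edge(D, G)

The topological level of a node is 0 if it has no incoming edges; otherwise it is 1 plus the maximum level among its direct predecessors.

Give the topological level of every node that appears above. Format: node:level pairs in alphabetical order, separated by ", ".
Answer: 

Answer: A:1, B:0, C:0, D:0, E:2, F:0, G:1

Derivation:
Op 1: add_edge(B, G). Edges now: 1
Op 2: add_edge(A, E). Edges now: 2
Op 3: add_edge(F, A). Edges now: 3
Op 4: add_edge(C, G). Edges now: 4
Op 5: add_edge(D, G). Edges now: 5
Compute levels (Kahn BFS):
  sources (in-degree 0): B, C, D, F
  process B: level=0
    B->G: in-degree(G)=2, level(G)>=1
  process C: level=0
    C->G: in-degree(G)=1, level(G)>=1
  process D: level=0
    D->G: in-degree(G)=0, level(G)=1, enqueue
  process F: level=0
    F->A: in-degree(A)=0, level(A)=1, enqueue
  process G: level=1
  process A: level=1
    A->E: in-degree(E)=0, level(E)=2, enqueue
  process E: level=2
All levels: A:1, B:0, C:0, D:0, E:2, F:0, G:1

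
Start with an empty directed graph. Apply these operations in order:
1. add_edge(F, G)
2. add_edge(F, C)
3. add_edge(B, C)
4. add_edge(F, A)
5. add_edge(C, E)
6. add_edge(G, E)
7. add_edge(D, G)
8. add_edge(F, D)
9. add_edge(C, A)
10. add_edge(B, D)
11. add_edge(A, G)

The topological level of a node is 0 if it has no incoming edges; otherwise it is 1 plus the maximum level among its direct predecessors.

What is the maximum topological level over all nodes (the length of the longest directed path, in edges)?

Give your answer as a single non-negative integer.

Answer: 4

Derivation:
Op 1: add_edge(F, G). Edges now: 1
Op 2: add_edge(F, C). Edges now: 2
Op 3: add_edge(B, C). Edges now: 3
Op 4: add_edge(F, A). Edges now: 4
Op 5: add_edge(C, E). Edges now: 5
Op 6: add_edge(G, E). Edges now: 6
Op 7: add_edge(D, G). Edges now: 7
Op 8: add_edge(F, D). Edges now: 8
Op 9: add_edge(C, A). Edges now: 9
Op 10: add_edge(B, D). Edges now: 10
Op 11: add_edge(A, G). Edges now: 11
Compute levels (Kahn BFS):
  sources (in-degree 0): B, F
  process B: level=0
    B->C: in-degree(C)=1, level(C)>=1
    B->D: in-degree(D)=1, level(D)>=1
  process F: level=0
    F->A: in-degree(A)=1, level(A)>=1
    F->C: in-degree(C)=0, level(C)=1, enqueue
    F->D: in-degree(D)=0, level(D)=1, enqueue
    F->G: in-degree(G)=2, level(G)>=1
  process C: level=1
    C->A: in-degree(A)=0, level(A)=2, enqueue
    C->E: in-degree(E)=1, level(E)>=2
  process D: level=1
    D->G: in-degree(G)=1, level(G)>=2
  process A: level=2
    A->G: in-degree(G)=0, level(G)=3, enqueue
  process G: level=3
    G->E: in-degree(E)=0, level(E)=4, enqueue
  process E: level=4
All levels: A:2, B:0, C:1, D:1, E:4, F:0, G:3
max level = 4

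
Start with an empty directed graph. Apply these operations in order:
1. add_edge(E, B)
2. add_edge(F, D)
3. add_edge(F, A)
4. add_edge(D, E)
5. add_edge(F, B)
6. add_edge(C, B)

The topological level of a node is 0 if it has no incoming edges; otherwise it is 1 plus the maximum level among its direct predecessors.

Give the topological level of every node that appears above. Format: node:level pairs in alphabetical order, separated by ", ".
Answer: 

Op 1: add_edge(E, B). Edges now: 1
Op 2: add_edge(F, D). Edges now: 2
Op 3: add_edge(F, A). Edges now: 3
Op 4: add_edge(D, E). Edges now: 4
Op 5: add_edge(F, B). Edges now: 5
Op 6: add_edge(C, B). Edges now: 6
Compute levels (Kahn BFS):
  sources (in-degree 0): C, F
  process C: level=0
    C->B: in-degree(B)=2, level(B)>=1
  process F: level=0
    F->A: in-degree(A)=0, level(A)=1, enqueue
    F->B: in-degree(B)=1, level(B)>=1
    F->D: in-degree(D)=0, level(D)=1, enqueue
  process A: level=1
  process D: level=1
    D->E: in-degree(E)=0, level(E)=2, enqueue
  process E: level=2
    E->B: in-degree(B)=0, level(B)=3, enqueue
  process B: level=3
All levels: A:1, B:3, C:0, D:1, E:2, F:0

Answer: A:1, B:3, C:0, D:1, E:2, F:0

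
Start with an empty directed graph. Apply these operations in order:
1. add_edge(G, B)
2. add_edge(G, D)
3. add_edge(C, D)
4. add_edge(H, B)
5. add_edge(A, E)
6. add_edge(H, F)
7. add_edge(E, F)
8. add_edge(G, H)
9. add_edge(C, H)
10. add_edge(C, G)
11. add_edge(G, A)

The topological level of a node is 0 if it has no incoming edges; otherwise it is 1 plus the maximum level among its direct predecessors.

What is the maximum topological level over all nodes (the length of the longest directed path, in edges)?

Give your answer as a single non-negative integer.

Answer: 4

Derivation:
Op 1: add_edge(G, B). Edges now: 1
Op 2: add_edge(G, D). Edges now: 2
Op 3: add_edge(C, D). Edges now: 3
Op 4: add_edge(H, B). Edges now: 4
Op 5: add_edge(A, E). Edges now: 5
Op 6: add_edge(H, F). Edges now: 6
Op 7: add_edge(E, F). Edges now: 7
Op 8: add_edge(G, H). Edges now: 8
Op 9: add_edge(C, H). Edges now: 9
Op 10: add_edge(C, G). Edges now: 10
Op 11: add_edge(G, A). Edges now: 11
Compute levels (Kahn BFS):
  sources (in-degree 0): C
  process C: level=0
    C->D: in-degree(D)=1, level(D)>=1
    C->G: in-degree(G)=0, level(G)=1, enqueue
    C->H: in-degree(H)=1, level(H)>=1
  process G: level=1
    G->A: in-degree(A)=0, level(A)=2, enqueue
    G->B: in-degree(B)=1, level(B)>=2
    G->D: in-degree(D)=0, level(D)=2, enqueue
    G->H: in-degree(H)=0, level(H)=2, enqueue
  process A: level=2
    A->E: in-degree(E)=0, level(E)=3, enqueue
  process D: level=2
  process H: level=2
    H->B: in-degree(B)=0, level(B)=3, enqueue
    H->F: in-degree(F)=1, level(F)>=3
  process E: level=3
    E->F: in-degree(F)=0, level(F)=4, enqueue
  process B: level=3
  process F: level=4
All levels: A:2, B:3, C:0, D:2, E:3, F:4, G:1, H:2
max level = 4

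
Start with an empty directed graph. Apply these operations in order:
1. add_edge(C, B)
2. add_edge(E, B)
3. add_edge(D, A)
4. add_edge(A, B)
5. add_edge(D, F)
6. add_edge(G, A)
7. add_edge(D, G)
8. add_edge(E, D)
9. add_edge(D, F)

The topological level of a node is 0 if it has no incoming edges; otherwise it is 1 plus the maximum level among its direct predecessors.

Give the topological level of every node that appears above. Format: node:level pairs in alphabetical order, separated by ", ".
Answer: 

Op 1: add_edge(C, B). Edges now: 1
Op 2: add_edge(E, B). Edges now: 2
Op 3: add_edge(D, A). Edges now: 3
Op 4: add_edge(A, B). Edges now: 4
Op 5: add_edge(D, F). Edges now: 5
Op 6: add_edge(G, A). Edges now: 6
Op 7: add_edge(D, G). Edges now: 7
Op 8: add_edge(E, D). Edges now: 8
Op 9: add_edge(D, F) (duplicate, no change). Edges now: 8
Compute levels (Kahn BFS):
  sources (in-degree 0): C, E
  process C: level=0
    C->B: in-degree(B)=2, level(B)>=1
  process E: level=0
    E->B: in-degree(B)=1, level(B)>=1
    E->D: in-degree(D)=0, level(D)=1, enqueue
  process D: level=1
    D->A: in-degree(A)=1, level(A)>=2
    D->F: in-degree(F)=0, level(F)=2, enqueue
    D->G: in-degree(G)=0, level(G)=2, enqueue
  process F: level=2
  process G: level=2
    G->A: in-degree(A)=0, level(A)=3, enqueue
  process A: level=3
    A->B: in-degree(B)=0, level(B)=4, enqueue
  process B: level=4
All levels: A:3, B:4, C:0, D:1, E:0, F:2, G:2

Answer: A:3, B:4, C:0, D:1, E:0, F:2, G:2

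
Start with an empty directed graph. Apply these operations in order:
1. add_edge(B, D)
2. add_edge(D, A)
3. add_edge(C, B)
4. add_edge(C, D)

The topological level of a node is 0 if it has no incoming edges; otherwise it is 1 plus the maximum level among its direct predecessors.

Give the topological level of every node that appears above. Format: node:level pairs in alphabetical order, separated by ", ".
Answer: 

Op 1: add_edge(B, D). Edges now: 1
Op 2: add_edge(D, A). Edges now: 2
Op 3: add_edge(C, B). Edges now: 3
Op 4: add_edge(C, D). Edges now: 4
Compute levels (Kahn BFS):
  sources (in-degree 0): C
  process C: level=0
    C->B: in-degree(B)=0, level(B)=1, enqueue
    C->D: in-degree(D)=1, level(D)>=1
  process B: level=1
    B->D: in-degree(D)=0, level(D)=2, enqueue
  process D: level=2
    D->A: in-degree(A)=0, level(A)=3, enqueue
  process A: level=3
All levels: A:3, B:1, C:0, D:2

Answer: A:3, B:1, C:0, D:2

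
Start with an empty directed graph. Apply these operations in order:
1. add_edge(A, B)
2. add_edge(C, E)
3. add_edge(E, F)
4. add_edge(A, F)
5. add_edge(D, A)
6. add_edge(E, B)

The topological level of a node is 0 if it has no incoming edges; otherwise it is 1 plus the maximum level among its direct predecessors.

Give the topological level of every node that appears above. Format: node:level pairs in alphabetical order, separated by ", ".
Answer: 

Answer: A:1, B:2, C:0, D:0, E:1, F:2

Derivation:
Op 1: add_edge(A, B). Edges now: 1
Op 2: add_edge(C, E). Edges now: 2
Op 3: add_edge(E, F). Edges now: 3
Op 4: add_edge(A, F). Edges now: 4
Op 5: add_edge(D, A). Edges now: 5
Op 6: add_edge(E, B). Edges now: 6
Compute levels (Kahn BFS):
  sources (in-degree 0): C, D
  process C: level=0
    C->E: in-degree(E)=0, level(E)=1, enqueue
  process D: level=0
    D->A: in-degree(A)=0, level(A)=1, enqueue
  process E: level=1
    E->B: in-degree(B)=1, level(B)>=2
    E->F: in-degree(F)=1, level(F)>=2
  process A: level=1
    A->B: in-degree(B)=0, level(B)=2, enqueue
    A->F: in-degree(F)=0, level(F)=2, enqueue
  process B: level=2
  process F: level=2
All levels: A:1, B:2, C:0, D:0, E:1, F:2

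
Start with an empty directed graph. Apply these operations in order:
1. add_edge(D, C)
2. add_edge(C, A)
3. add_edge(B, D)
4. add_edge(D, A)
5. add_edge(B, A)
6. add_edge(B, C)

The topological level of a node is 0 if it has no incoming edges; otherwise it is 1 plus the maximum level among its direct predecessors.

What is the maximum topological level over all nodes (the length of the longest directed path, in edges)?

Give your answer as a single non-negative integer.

Answer: 3

Derivation:
Op 1: add_edge(D, C). Edges now: 1
Op 2: add_edge(C, A). Edges now: 2
Op 3: add_edge(B, D). Edges now: 3
Op 4: add_edge(D, A). Edges now: 4
Op 5: add_edge(B, A). Edges now: 5
Op 6: add_edge(B, C). Edges now: 6
Compute levels (Kahn BFS):
  sources (in-degree 0): B
  process B: level=0
    B->A: in-degree(A)=2, level(A)>=1
    B->C: in-degree(C)=1, level(C)>=1
    B->D: in-degree(D)=0, level(D)=1, enqueue
  process D: level=1
    D->A: in-degree(A)=1, level(A)>=2
    D->C: in-degree(C)=0, level(C)=2, enqueue
  process C: level=2
    C->A: in-degree(A)=0, level(A)=3, enqueue
  process A: level=3
All levels: A:3, B:0, C:2, D:1
max level = 3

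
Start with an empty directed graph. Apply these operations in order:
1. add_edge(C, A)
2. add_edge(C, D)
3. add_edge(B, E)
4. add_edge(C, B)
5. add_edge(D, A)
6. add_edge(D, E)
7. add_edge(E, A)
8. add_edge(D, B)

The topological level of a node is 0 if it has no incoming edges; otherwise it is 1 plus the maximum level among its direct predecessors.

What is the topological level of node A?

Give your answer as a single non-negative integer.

Op 1: add_edge(C, A). Edges now: 1
Op 2: add_edge(C, D). Edges now: 2
Op 3: add_edge(B, E). Edges now: 3
Op 4: add_edge(C, B). Edges now: 4
Op 5: add_edge(D, A). Edges now: 5
Op 6: add_edge(D, E). Edges now: 6
Op 7: add_edge(E, A). Edges now: 7
Op 8: add_edge(D, B). Edges now: 8
Compute levels (Kahn BFS):
  sources (in-degree 0): C
  process C: level=0
    C->A: in-degree(A)=2, level(A)>=1
    C->B: in-degree(B)=1, level(B)>=1
    C->D: in-degree(D)=0, level(D)=1, enqueue
  process D: level=1
    D->A: in-degree(A)=1, level(A)>=2
    D->B: in-degree(B)=0, level(B)=2, enqueue
    D->E: in-degree(E)=1, level(E)>=2
  process B: level=2
    B->E: in-degree(E)=0, level(E)=3, enqueue
  process E: level=3
    E->A: in-degree(A)=0, level(A)=4, enqueue
  process A: level=4
All levels: A:4, B:2, C:0, D:1, E:3
level(A) = 4

Answer: 4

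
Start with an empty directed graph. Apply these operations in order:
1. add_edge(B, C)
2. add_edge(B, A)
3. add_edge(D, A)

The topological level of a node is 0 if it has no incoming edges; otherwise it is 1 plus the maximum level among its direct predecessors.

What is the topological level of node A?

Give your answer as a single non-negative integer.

Answer: 1

Derivation:
Op 1: add_edge(B, C). Edges now: 1
Op 2: add_edge(B, A). Edges now: 2
Op 3: add_edge(D, A). Edges now: 3
Compute levels (Kahn BFS):
  sources (in-degree 0): B, D
  process B: level=0
    B->A: in-degree(A)=1, level(A)>=1
    B->C: in-degree(C)=0, level(C)=1, enqueue
  process D: level=0
    D->A: in-degree(A)=0, level(A)=1, enqueue
  process C: level=1
  process A: level=1
All levels: A:1, B:0, C:1, D:0
level(A) = 1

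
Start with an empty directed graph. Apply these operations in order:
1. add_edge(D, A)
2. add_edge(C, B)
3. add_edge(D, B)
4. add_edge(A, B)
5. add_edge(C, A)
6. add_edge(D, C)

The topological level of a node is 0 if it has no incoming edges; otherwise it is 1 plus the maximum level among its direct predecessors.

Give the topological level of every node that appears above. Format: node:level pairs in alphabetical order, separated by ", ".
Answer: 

Op 1: add_edge(D, A). Edges now: 1
Op 2: add_edge(C, B). Edges now: 2
Op 3: add_edge(D, B). Edges now: 3
Op 4: add_edge(A, B). Edges now: 4
Op 5: add_edge(C, A). Edges now: 5
Op 6: add_edge(D, C). Edges now: 6
Compute levels (Kahn BFS):
  sources (in-degree 0): D
  process D: level=0
    D->A: in-degree(A)=1, level(A)>=1
    D->B: in-degree(B)=2, level(B)>=1
    D->C: in-degree(C)=0, level(C)=1, enqueue
  process C: level=1
    C->A: in-degree(A)=0, level(A)=2, enqueue
    C->B: in-degree(B)=1, level(B)>=2
  process A: level=2
    A->B: in-degree(B)=0, level(B)=3, enqueue
  process B: level=3
All levels: A:2, B:3, C:1, D:0

Answer: A:2, B:3, C:1, D:0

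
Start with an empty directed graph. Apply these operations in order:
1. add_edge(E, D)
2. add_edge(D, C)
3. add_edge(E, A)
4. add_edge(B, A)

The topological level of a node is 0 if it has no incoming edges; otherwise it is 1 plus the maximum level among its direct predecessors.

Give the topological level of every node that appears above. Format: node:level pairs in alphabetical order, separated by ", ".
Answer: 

Op 1: add_edge(E, D). Edges now: 1
Op 2: add_edge(D, C). Edges now: 2
Op 3: add_edge(E, A). Edges now: 3
Op 4: add_edge(B, A). Edges now: 4
Compute levels (Kahn BFS):
  sources (in-degree 0): B, E
  process B: level=0
    B->A: in-degree(A)=1, level(A)>=1
  process E: level=0
    E->A: in-degree(A)=0, level(A)=1, enqueue
    E->D: in-degree(D)=0, level(D)=1, enqueue
  process A: level=1
  process D: level=1
    D->C: in-degree(C)=0, level(C)=2, enqueue
  process C: level=2
All levels: A:1, B:0, C:2, D:1, E:0

Answer: A:1, B:0, C:2, D:1, E:0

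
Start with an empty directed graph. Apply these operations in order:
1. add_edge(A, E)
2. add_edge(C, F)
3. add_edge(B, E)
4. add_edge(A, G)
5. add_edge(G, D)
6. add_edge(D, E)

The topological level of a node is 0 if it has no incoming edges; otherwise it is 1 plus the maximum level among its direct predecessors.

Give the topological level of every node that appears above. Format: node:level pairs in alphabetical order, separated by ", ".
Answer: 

Op 1: add_edge(A, E). Edges now: 1
Op 2: add_edge(C, F). Edges now: 2
Op 3: add_edge(B, E). Edges now: 3
Op 4: add_edge(A, G). Edges now: 4
Op 5: add_edge(G, D). Edges now: 5
Op 6: add_edge(D, E). Edges now: 6
Compute levels (Kahn BFS):
  sources (in-degree 0): A, B, C
  process A: level=0
    A->E: in-degree(E)=2, level(E)>=1
    A->G: in-degree(G)=0, level(G)=1, enqueue
  process B: level=0
    B->E: in-degree(E)=1, level(E)>=1
  process C: level=0
    C->F: in-degree(F)=0, level(F)=1, enqueue
  process G: level=1
    G->D: in-degree(D)=0, level(D)=2, enqueue
  process F: level=1
  process D: level=2
    D->E: in-degree(E)=0, level(E)=3, enqueue
  process E: level=3
All levels: A:0, B:0, C:0, D:2, E:3, F:1, G:1

Answer: A:0, B:0, C:0, D:2, E:3, F:1, G:1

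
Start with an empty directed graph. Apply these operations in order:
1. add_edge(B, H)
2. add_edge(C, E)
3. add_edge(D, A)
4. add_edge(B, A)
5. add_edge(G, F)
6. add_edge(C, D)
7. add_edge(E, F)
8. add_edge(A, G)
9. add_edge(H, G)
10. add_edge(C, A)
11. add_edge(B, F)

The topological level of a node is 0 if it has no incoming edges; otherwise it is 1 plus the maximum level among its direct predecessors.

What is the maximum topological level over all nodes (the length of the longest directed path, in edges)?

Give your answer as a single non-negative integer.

Answer: 4

Derivation:
Op 1: add_edge(B, H). Edges now: 1
Op 2: add_edge(C, E). Edges now: 2
Op 3: add_edge(D, A). Edges now: 3
Op 4: add_edge(B, A). Edges now: 4
Op 5: add_edge(G, F). Edges now: 5
Op 6: add_edge(C, D). Edges now: 6
Op 7: add_edge(E, F). Edges now: 7
Op 8: add_edge(A, G). Edges now: 8
Op 9: add_edge(H, G). Edges now: 9
Op 10: add_edge(C, A). Edges now: 10
Op 11: add_edge(B, F). Edges now: 11
Compute levels (Kahn BFS):
  sources (in-degree 0): B, C
  process B: level=0
    B->A: in-degree(A)=2, level(A)>=1
    B->F: in-degree(F)=2, level(F)>=1
    B->H: in-degree(H)=0, level(H)=1, enqueue
  process C: level=0
    C->A: in-degree(A)=1, level(A)>=1
    C->D: in-degree(D)=0, level(D)=1, enqueue
    C->E: in-degree(E)=0, level(E)=1, enqueue
  process H: level=1
    H->G: in-degree(G)=1, level(G)>=2
  process D: level=1
    D->A: in-degree(A)=0, level(A)=2, enqueue
  process E: level=1
    E->F: in-degree(F)=1, level(F)>=2
  process A: level=2
    A->G: in-degree(G)=0, level(G)=3, enqueue
  process G: level=3
    G->F: in-degree(F)=0, level(F)=4, enqueue
  process F: level=4
All levels: A:2, B:0, C:0, D:1, E:1, F:4, G:3, H:1
max level = 4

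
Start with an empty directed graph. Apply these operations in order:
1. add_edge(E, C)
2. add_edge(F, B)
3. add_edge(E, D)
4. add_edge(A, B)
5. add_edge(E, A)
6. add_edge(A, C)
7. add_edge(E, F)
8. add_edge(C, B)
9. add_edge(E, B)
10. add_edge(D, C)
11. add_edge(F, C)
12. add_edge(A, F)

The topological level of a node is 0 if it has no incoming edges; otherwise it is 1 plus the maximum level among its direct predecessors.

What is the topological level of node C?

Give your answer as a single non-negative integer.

Answer: 3

Derivation:
Op 1: add_edge(E, C). Edges now: 1
Op 2: add_edge(F, B). Edges now: 2
Op 3: add_edge(E, D). Edges now: 3
Op 4: add_edge(A, B). Edges now: 4
Op 5: add_edge(E, A). Edges now: 5
Op 6: add_edge(A, C). Edges now: 6
Op 7: add_edge(E, F). Edges now: 7
Op 8: add_edge(C, B). Edges now: 8
Op 9: add_edge(E, B). Edges now: 9
Op 10: add_edge(D, C). Edges now: 10
Op 11: add_edge(F, C). Edges now: 11
Op 12: add_edge(A, F). Edges now: 12
Compute levels (Kahn BFS):
  sources (in-degree 0): E
  process E: level=0
    E->A: in-degree(A)=0, level(A)=1, enqueue
    E->B: in-degree(B)=3, level(B)>=1
    E->C: in-degree(C)=3, level(C)>=1
    E->D: in-degree(D)=0, level(D)=1, enqueue
    E->F: in-degree(F)=1, level(F)>=1
  process A: level=1
    A->B: in-degree(B)=2, level(B)>=2
    A->C: in-degree(C)=2, level(C)>=2
    A->F: in-degree(F)=0, level(F)=2, enqueue
  process D: level=1
    D->C: in-degree(C)=1, level(C)>=2
  process F: level=2
    F->B: in-degree(B)=1, level(B)>=3
    F->C: in-degree(C)=0, level(C)=3, enqueue
  process C: level=3
    C->B: in-degree(B)=0, level(B)=4, enqueue
  process B: level=4
All levels: A:1, B:4, C:3, D:1, E:0, F:2
level(C) = 3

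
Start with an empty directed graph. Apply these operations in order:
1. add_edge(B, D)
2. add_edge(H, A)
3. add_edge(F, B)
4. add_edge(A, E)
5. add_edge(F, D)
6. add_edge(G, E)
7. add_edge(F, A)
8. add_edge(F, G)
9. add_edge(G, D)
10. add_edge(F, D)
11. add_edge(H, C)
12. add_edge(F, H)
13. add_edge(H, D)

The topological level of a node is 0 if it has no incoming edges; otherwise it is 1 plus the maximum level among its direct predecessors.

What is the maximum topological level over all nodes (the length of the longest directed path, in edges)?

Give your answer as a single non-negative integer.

Op 1: add_edge(B, D). Edges now: 1
Op 2: add_edge(H, A). Edges now: 2
Op 3: add_edge(F, B). Edges now: 3
Op 4: add_edge(A, E). Edges now: 4
Op 5: add_edge(F, D). Edges now: 5
Op 6: add_edge(G, E). Edges now: 6
Op 7: add_edge(F, A). Edges now: 7
Op 8: add_edge(F, G). Edges now: 8
Op 9: add_edge(G, D). Edges now: 9
Op 10: add_edge(F, D) (duplicate, no change). Edges now: 9
Op 11: add_edge(H, C). Edges now: 10
Op 12: add_edge(F, H). Edges now: 11
Op 13: add_edge(H, D). Edges now: 12
Compute levels (Kahn BFS):
  sources (in-degree 0): F
  process F: level=0
    F->A: in-degree(A)=1, level(A)>=1
    F->B: in-degree(B)=0, level(B)=1, enqueue
    F->D: in-degree(D)=3, level(D)>=1
    F->G: in-degree(G)=0, level(G)=1, enqueue
    F->H: in-degree(H)=0, level(H)=1, enqueue
  process B: level=1
    B->D: in-degree(D)=2, level(D)>=2
  process G: level=1
    G->D: in-degree(D)=1, level(D)>=2
    G->E: in-degree(E)=1, level(E)>=2
  process H: level=1
    H->A: in-degree(A)=0, level(A)=2, enqueue
    H->C: in-degree(C)=0, level(C)=2, enqueue
    H->D: in-degree(D)=0, level(D)=2, enqueue
  process A: level=2
    A->E: in-degree(E)=0, level(E)=3, enqueue
  process C: level=2
  process D: level=2
  process E: level=3
All levels: A:2, B:1, C:2, D:2, E:3, F:0, G:1, H:1
max level = 3

Answer: 3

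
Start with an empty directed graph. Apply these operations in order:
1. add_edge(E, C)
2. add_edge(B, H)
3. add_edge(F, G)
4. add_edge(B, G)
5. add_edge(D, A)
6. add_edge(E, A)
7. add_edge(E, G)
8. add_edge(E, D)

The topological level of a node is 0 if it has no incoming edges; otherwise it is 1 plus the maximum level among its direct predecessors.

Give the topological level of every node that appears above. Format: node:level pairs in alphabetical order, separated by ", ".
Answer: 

Answer: A:2, B:0, C:1, D:1, E:0, F:0, G:1, H:1

Derivation:
Op 1: add_edge(E, C). Edges now: 1
Op 2: add_edge(B, H). Edges now: 2
Op 3: add_edge(F, G). Edges now: 3
Op 4: add_edge(B, G). Edges now: 4
Op 5: add_edge(D, A). Edges now: 5
Op 6: add_edge(E, A). Edges now: 6
Op 7: add_edge(E, G). Edges now: 7
Op 8: add_edge(E, D). Edges now: 8
Compute levels (Kahn BFS):
  sources (in-degree 0): B, E, F
  process B: level=0
    B->G: in-degree(G)=2, level(G)>=1
    B->H: in-degree(H)=0, level(H)=1, enqueue
  process E: level=0
    E->A: in-degree(A)=1, level(A)>=1
    E->C: in-degree(C)=0, level(C)=1, enqueue
    E->D: in-degree(D)=0, level(D)=1, enqueue
    E->G: in-degree(G)=1, level(G)>=1
  process F: level=0
    F->G: in-degree(G)=0, level(G)=1, enqueue
  process H: level=1
  process C: level=1
  process D: level=1
    D->A: in-degree(A)=0, level(A)=2, enqueue
  process G: level=1
  process A: level=2
All levels: A:2, B:0, C:1, D:1, E:0, F:0, G:1, H:1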